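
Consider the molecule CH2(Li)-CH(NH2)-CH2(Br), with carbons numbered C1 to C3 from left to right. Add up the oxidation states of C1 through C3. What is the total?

-4

Tallying each carbon's bonds:
C1: 1C, 2H, 1Li → 0 − 2 − 1 = -3
C2: 2C, 1H, 1N → 0 − 1 + 1 = 0
C3: 1C, 2H, 1Br → 0 − 2 + 1 = -1
Sum = -3 + 0 − 1 = -4.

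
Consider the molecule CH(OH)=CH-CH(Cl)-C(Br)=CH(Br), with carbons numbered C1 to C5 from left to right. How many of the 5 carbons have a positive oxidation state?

1

Bonds to more-electronegative neighbours contribute +1 each, bonds to H or metals contribute −1 each, and C–C bonds contribute 0. Tallying each carbon:
C1: 2C, 1H, 1O → 0 − 1 + 1 = 0
C2: 3C, 1H → 0 − 1 = -1
C3: 2C, 1H, 1Cl → 0 − 1 + 1 = 0
C4: 3C, 1Br → 0 + 1 = +1
C5: 2C, 1H, 1Br → 0 − 1 + 1 = 0
1 carbon (C4) meets the condition.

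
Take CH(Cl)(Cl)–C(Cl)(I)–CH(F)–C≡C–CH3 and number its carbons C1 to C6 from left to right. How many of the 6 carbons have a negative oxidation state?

Tallying each carbon's bonds:
C1: 1C, 1H, 2Cl → 0 − 1 + 2 = +1
C2: 2C, 1Cl, 1I → 0 + 1 + 1 = +2
C3: 2C, 1H, 1F → 0 − 1 + 1 = 0
C4: 4C → 0 = 0
C5: 4C → 0 = 0
C6: 1C, 3H → 0 − 3 = -3
1 carbon (C6) meets the condition.

1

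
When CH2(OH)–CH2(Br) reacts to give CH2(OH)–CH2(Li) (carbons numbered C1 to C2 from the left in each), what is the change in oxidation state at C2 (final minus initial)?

-2

Before: C2 has 1 bond to C, 2 bonds to H, 1 bond to Br → oxidation state -1.
After: C2 has 1 bond to C, 2 bonds to H, 1 bond to Li → oxidation state -3.
Δ = -3 − (-1) = -2, so this is a reduction at C2.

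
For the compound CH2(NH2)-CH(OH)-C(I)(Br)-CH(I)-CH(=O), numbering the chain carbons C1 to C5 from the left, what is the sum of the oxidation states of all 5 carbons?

+2

Tallying each carbon's bonds:
C1: 1C, 2H, 1N → 0 − 2 + 1 = -1
C2: 2C, 1H, 1O → 0 − 1 + 1 = 0
C3: 2C, 1Br, 1I → 0 + 1 + 1 = +2
C4: 2C, 1H, 1I → 0 − 1 + 1 = 0
C5: 1C, 1H, 2O → 0 − 1 + 2 = +1
Sum = -1 + 0 + 2 + 0 + 1 = +2.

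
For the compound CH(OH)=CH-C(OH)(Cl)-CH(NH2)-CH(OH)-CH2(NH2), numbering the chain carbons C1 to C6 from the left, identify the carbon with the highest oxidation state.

C3

Tallying each carbon's bonds:
C1: 2C, 1H, 1O → 0 − 1 + 1 = 0
C2: 3C, 1H → 0 − 1 = -1
C3: 2C, 1O, 1Cl → 0 + 1 + 1 = +2
C4: 2C, 1H, 1N → 0 − 1 + 1 = 0
C5: 2C, 1H, 1O → 0 − 1 + 1 = 0
C6: 1C, 2H, 1N → 0 − 2 + 1 = -1
The most oxidised carbon is C3 at +2.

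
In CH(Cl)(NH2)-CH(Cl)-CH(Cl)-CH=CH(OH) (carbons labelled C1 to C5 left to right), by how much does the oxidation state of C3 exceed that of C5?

C3: 2C, 1H, 1Cl → 0 − 1 + 1 = 0
C5: 2C, 1H, 1O → 0 − 1 + 1 = 0
Difference: 0 − (0) = 0.

0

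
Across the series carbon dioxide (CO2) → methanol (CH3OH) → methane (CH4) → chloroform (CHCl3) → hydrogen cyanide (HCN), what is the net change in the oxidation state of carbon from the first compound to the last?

-2

Carbon oxidation states along the series — carbon dioxide: +4, methanol: -2, methane: -4, chloroform: +2, hydrogen cyanide: +2.
Net change = +2 − (+4) = -2.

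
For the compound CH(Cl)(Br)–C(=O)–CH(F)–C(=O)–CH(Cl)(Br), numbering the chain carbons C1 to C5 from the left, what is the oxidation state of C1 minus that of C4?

-1

C1: 1C, 1H, 1Cl, 1Br → 0 − 1 + 1 + 1 = +1
C4: 2C, 2O → 0 + 2 = +2
Difference: +1 − (+2) = -1.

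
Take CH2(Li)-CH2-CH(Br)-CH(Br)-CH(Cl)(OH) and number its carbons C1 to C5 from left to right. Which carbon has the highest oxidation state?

C5

Bonds to more-electronegative neighbours contribute +1 each, bonds to H or metals contribute −1 each, and C–C bonds contribute 0. Tallying each carbon:
C1: 1C, 2H, 1Li → 0 − 2 − 1 = -3
C2: 2C, 2H → 0 − 2 = -2
C3: 2C, 1H, 1Br → 0 − 1 + 1 = 0
C4: 2C, 1H, 1Br → 0 − 1 + 1 = 0
C5: 1C, 1H, 1O, 1Cl → 0 − 1 + 1 + 1 = +1
The most oxidised carbon is C5 at +1.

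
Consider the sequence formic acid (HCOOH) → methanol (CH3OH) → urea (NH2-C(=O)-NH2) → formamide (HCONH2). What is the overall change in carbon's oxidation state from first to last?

Carbon oxidation states along the series — formic acid: +2, methanol: -2, urea: +4, formamide: +2.
Net change = +2 − (+2) = 0.

0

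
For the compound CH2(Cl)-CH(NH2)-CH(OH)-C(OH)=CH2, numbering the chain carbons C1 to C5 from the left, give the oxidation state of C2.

0

Assign +1 per bond to O/N/halogen, −1 per bond to H or an electropositive element, and 0 per bond to carbon.
C2 has one bond to C (0), one bond to C (0), one bond to N (+1), one bond to H (-1).
Oxidation state = 0 + 0 + 1 − 1 = 0.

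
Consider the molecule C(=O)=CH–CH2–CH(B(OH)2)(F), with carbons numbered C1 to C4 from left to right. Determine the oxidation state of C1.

Assign +1 per bond to O/N/halogen, −1 per bond to H or an electropositive element, and 0 per bond to carbon.
C1 has a double bond to C (2×0 = 0), a double bond to O (2×+1 = +2).
Oxidation state = 0 + 2 = +2.

+2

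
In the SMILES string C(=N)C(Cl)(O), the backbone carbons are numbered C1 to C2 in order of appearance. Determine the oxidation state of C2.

C2 has one bond to C (0), one bond to H (-1), one bond to Cl (+1), one bond to O (+1).
Oxidation state = 0 − 1 + 1 + 1 = +1.

+1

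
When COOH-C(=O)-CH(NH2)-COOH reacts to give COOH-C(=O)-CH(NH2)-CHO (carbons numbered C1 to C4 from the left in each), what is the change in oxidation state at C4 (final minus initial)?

-2

Before: C4 has 1 bond to C, 3 bonds to O → oxidation state +3.
After: C4 has 1 bond to C, 1 bond to H, 2 bonds to O → oxidation state +1.
Δ = +1 − (+3) = -2, so this is a reduction at C4.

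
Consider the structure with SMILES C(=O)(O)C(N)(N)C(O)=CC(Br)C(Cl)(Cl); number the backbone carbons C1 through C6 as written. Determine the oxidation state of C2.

+2

C2 has one bond to C (0), one bond to C (0), one bond to N (+1), one bond to N (+1).
Oxidation state = 0 + 0 + 1 + 1 = +2.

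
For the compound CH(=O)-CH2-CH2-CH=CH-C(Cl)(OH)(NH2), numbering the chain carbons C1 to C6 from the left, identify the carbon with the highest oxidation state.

C6

Tallying each carbon's bonds:
C1: 1C, 1H, 2O → 0 − 1 + 2 = +1
C2: 2C, 2H → 0 − 2 = -2
C3: 2C, 2H → 0 − 2 = -2
C4: 3C, 1H → 0 − 1 = -1
C5: 3C, 1H → 0 − 1 = -1
C6: 1C, 1O, 1N, 1Cl → 0 + 1 + 1 + 1 = +3
The most oxidised carbon is C6 at +3.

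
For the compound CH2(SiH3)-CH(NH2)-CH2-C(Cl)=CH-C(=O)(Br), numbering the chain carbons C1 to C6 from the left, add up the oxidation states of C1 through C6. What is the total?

-2

Each bond to a more electronegative atom (O, N, halogen) counts +1, each bond to a less electronegative atom (H, metal, B, Si) counts −1, and each C–C bond counts 0. Tallying each carbon:
C1: 1C, 2H, 1Si → 0 − 2 − 1 = -3
C2: 2C, 1H, 1N → 0 − 1 + 1 = 0
C3: 2C, 2H → 0 − 2 = -2
C4: 3C, 1Cl → 0 + 1 = +1
C5: 3C, 1H → 0 − 1 = -1
C6: 1C, 2O, 1Br → 0 + 2 + 1 = +3
Sum = -3 + 0 − 2 + 1 − 1 + 3 = -2.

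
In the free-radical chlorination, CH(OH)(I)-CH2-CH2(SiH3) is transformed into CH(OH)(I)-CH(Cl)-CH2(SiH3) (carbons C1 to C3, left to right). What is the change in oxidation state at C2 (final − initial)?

Before: C2 has 2 bonds to C, 2 bonds to H → oxidation state -2.
After: C2 has 2 bonds to C, 1 bond to H, 1 bond to Cl → oxidation state 0.
Δ = 0 − (-2) = +2, so this is an oxidation at C2.

+2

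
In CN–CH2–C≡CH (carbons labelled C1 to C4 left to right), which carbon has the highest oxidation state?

C1

Tallying each carbon's bonds:
C1: 1C, 3N → 0 + 3 = +3
C2: 2C, 2H → 0 − 2 = -2
C3: 4C → 0 = 0
C4: 3C, 1H → 0 − 1 = -1
The most oxidised carbon is C1 at +3.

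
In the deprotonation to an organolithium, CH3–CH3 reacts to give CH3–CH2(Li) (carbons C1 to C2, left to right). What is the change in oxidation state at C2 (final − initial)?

0

Before: C2 has 1 bond to C, 3 bonds to H → oxidation state -3.
After: C2 has 1 bond to C, 2 bonds to H, 1 bond to Li → oxidation state -3.
Δ = -3 − (-3) = 0, so no net redox change at C2.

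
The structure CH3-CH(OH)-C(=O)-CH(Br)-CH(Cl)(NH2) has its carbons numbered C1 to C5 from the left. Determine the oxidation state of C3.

Assign +1 per bond to O/N/halogen, −1 per bond to H or an electropositive element, and 0 per bond to carbon.
C3 has one bond to C (0), one bond to C (0), a double bond to O (2×+1 = +2).
Oxidation state = 0 + 0 + 2 = +2.

+2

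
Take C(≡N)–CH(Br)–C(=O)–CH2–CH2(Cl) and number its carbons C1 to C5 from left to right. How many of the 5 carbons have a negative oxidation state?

2

Tallying each carbon's bonds:
C1: 1C, 3N → 0 + 3 = +3
C2: 2C, 1H, 1Br → 0 − 1 + 1 = 0
C3: 2C, 2O → 0 + 2 = +2
C4: 2C, 2H → 0 − 2 = -2
C5: 1C, 2H, 1Cl → 0 − 2 + 1 = -1
2 carbons (C4, C5) meet the condition.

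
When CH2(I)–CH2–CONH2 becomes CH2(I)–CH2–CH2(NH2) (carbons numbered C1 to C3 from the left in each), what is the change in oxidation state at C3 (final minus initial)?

Before: C3 has 1 bond to C, 2 bonds to O, 1 bond to N → oxidation state +3.
After: C3 has 1 bond to C, 2 bonds to H, 1 bond to N → oxidation state -1.
Δ = -1 − (+3) = -4, so this is a reduction at C3.

-4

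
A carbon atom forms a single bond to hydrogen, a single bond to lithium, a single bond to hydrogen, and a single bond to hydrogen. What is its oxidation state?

The carbon has one bond to H (-1), one bond to H (-1), one bond to Li (-1), one bond to H (-1).
Oxidation state = -1 − 1 − 1 − 1 = -4.

-4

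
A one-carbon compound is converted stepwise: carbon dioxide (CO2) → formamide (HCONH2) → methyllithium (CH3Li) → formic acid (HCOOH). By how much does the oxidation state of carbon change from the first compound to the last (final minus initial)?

Carbon oxidation states along the series — carbon dioxide: +4, formamide: +2, methyllithium: -4, formic acid: +2.
Net change = +2 − (+4) = -2.

-2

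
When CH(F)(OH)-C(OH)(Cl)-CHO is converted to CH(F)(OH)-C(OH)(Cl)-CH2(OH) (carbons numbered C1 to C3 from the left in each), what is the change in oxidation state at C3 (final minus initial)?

Before: C3 has 1 bond to C, 1 bond to H, 2 bonds to O → oxidation state +1.
After: C3 has 1 bond to C, 2 bonds to H, 1 bond to O → oxidation state -1.
Δ = -1 − (+1) = -2, so this is a reduction at C3.

-2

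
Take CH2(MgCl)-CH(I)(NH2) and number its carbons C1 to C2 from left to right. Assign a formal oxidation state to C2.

+1

Each bond to a more electronegative atom (O, N, halogen) counts +1, each bond to a less electronegative atom (H, metal, B, Si) counts −1, and each C–C bond counts 0.
C2 has one bond to C (0), one bond to I (+1), one bond to N (+1), one bond to H (-1).
Oxidation state = 0 + 1 + 1 − 1 = +1.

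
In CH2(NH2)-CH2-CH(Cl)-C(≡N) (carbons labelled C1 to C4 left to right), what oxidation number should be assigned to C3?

0

Each bond to a more electronegative atom (O, N, halogen) counts +1, each bond to a less electronegative atom (H, metal, B, Si) counts −1, and each C–C bond counts 0.
C3 has one bond to C (0), one bond to C (0), one bond to H (-1), one bond to Cl (+1).
Oxidation state = 0 + 0 − 1 + 1 = 0.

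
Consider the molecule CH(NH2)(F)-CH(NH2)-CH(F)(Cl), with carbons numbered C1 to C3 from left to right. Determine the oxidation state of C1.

Assign +1 per bond to O/N/halogen, −1 per bond to H or an electropositive element, and 0 per bond to carbon.
C1 has one bond to C (0), one bond to N (+1), one bond to H (-1), one bond to F (+1).
Oxidation state = 0 + 1 − 1 + 1 = +1.

+1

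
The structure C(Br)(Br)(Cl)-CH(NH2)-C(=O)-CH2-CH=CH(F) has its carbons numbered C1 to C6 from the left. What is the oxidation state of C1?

C1 has one bond to C (0), one bond to Br (+1), one bond to Br (+1), one bond to Cl (+1).
Oxidation state = 0 + 1 + 1 + 1 = +3.

+3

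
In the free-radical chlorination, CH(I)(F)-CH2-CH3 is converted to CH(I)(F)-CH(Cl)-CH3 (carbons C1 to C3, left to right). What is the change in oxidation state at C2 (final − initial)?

Before: C2 has 2 bonds to C, 2 bonds to H → oxidation state -2.
After: C2 has 2 bonds to C, 1 bond to H, 1 bond to Cl → oxidation state 0.
Δ = 0 − (-2) = +2, so this is an oxidation at C2.

+2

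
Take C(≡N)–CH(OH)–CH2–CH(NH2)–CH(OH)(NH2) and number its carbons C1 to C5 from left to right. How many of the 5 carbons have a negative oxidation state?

Tallying each carbon's bonds:
C1: 1C, 3N → 0 + 3 = +3
C2: 2C, 1H, 1O → 0 − 1 + 1 = 0
C3: 2C, 2H → 0 − 2 = -2
C4: 2C, 1H, 1N → 0 − 1 + 1 = 0
C5: 1C, 1H, 1O, 1N → 0 − 1 + 1 + 1 = +1
1 carbon (C3) meets the condition.

1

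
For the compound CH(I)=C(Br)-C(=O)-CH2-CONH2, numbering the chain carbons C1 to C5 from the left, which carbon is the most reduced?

C4

Assign +1 per bond to O/N/halogen, −1 per bond to H or an electropositive element, and 0 per bond to carbon. Tallying each carbon:
C1: 2C, 1H, 1I → 0 − 1 + 1 = 0
C2: 3C, 1Br → 0 + 1 = +1
C3: 2C, 2O → 0 + 2 = +2
C4: 2C, 2H → 0 − 2 = -2
C5: 1C, 2O, 1N → 0 + 2 + 1 = +3
The most reduced carbon is C4 at -2.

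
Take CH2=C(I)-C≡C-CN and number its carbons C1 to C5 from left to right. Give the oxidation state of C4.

Count +1 for every bond to an atom more electronegative than carbon and −1 for every bond to one less electronegative; C–C bonds are 0.
C4 has a triple bond to C (3×0 = 0), one bond to C (0).
Oxidation state = 0 + 0 = 0.

0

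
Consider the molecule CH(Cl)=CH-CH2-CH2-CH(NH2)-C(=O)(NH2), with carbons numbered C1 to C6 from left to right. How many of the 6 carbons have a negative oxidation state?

Tallying each carbon's bonds:
C1: 2C, 1H, 1Cl → 0 − 1 + 1 = 0
C2: 3C, 1H → 0 − 1 = -1
C3: 2C, 2H → 0 − 2 = -2
C4: 2C, 2H → 0 − 2 = -2
C5: 2C, 1H, 1N → 0 − 1 + 1 = 0
C6: 1C, 2O, 1N → 0 + 2 + 1 = +3
3 carbons (C2, C3, C4) meet the condition.

3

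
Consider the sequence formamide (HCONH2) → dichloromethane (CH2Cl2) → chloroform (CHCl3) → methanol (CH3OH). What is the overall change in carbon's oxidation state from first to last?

Carbon oxidation states along the series — formamide: +2, dichloromethane: 0, chloroform: +2, methanol: -2.
Net change = -2 − (+2) = -4.

-4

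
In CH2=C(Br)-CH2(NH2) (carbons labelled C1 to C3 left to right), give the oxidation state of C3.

Bonds to more-electronegative neighbours contribute +1 each, bonds to H or metals contribute −1 each, and C–C bonds contribute 0.
C3 has one bond to C (0), one bond to H (-1), one bond to N (+1), one bond to H (-1).
Oxidation state = 0 − 1 + 1 − 1 = -1.

-1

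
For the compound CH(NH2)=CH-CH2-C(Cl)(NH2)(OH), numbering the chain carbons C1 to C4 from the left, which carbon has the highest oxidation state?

Count +1 for every bond to an atom more electronegative than carbon and −1 for every bond to one less electronegative; C–C bonds are 0. Tallying each carbon:
C1: 2C, 1H, 1N → 0 − 1 + 1 = 0
C2: 3C, 1H → 0 − 1 = -1
C3: 2C, 2H → 0 − 2 = -2
C4: 1C, 1O, 1N, 1Cl → 0 + 1 + 1 + 1 = +3
The most oxidised carbon is C4 at +3.

C4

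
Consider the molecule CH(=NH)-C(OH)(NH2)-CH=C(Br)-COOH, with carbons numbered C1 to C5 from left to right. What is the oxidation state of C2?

Bonds to more-electronegative neighbours contribute +1 each, bonds to H or metals contribute −1 each, and C–C bonds contribute 0.
C2 has one bond to C (0), one bond to C (0), one bond to O (+1), one bond to N (+1).
Oxidation state = 0 + 0 + 1 + 1 = +2.

+2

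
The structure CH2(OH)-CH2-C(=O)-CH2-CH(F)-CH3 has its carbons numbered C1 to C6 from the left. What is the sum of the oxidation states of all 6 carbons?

-6

Tallying each carbon's bonds:
C1: 1C, 2H, 1O → 0 − 2 + 1 = -1
C2: 2C, 2H → 0 − 2 = -2
C3: 2C, 2O → 0 + 2 = +2
C4: 2C, 2H → 0 − 2 = -2
C5: 2C, 1H, 1F → 0 − 1 + 1 = 0
C6: 1C, 3H → 0 − 3 = -3
Sum = -1 − 2 + 2 − 2 + 0 − 3 = -6.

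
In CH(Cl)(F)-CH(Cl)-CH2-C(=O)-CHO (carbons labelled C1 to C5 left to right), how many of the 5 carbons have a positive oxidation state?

Tallying each carbon's bonds:
C1: 1C, 1H, 1F, 1Cl → 0 − 1 + 1 + 1 = +1
C2: 2C, 1H, 1Cl → 0 − 1 + 1 = 0
C3: 2C, 2H → 0 − 2 = -2
C4: 2C, 2O → 0 + 2 = +2
C5: 1C, 1H, 2O → 0 − 1 + 2 = +1
3 carbons (C1, C4, C5) meet the condition.

3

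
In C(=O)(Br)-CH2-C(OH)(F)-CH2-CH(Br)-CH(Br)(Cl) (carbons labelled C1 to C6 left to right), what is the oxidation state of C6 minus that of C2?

+3

C6: 1C, 1H, 1Cl, 1Br → 0 − 1 + 1 + 1 = +1
C2: 2C, 2H → 0 − 2 = -2
Difference: +1 − (-2) = +3.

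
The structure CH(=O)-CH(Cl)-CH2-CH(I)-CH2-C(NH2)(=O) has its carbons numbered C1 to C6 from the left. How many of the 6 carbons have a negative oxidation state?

Count +1 for every bond to an atom more electronegative than carbon and −1 for every bond to one less electronegative; C–C bonds are 0. Tallying each carbon:
C1: 1C, 1H, 2O → 0 − 1 + 2 = +1
C2: 2C, 1H, 1Cl → 0 − 1 + 1 = 0
C3: 2C, 2H → 0 − 2 = -2
C4: 2C, 1H, 1I → 0 − 1 + 1 = 0
C5: 2C, 2H → 0 − 2 = -2
C6: 1C, 2O, 1N → 0 + 2 + 1 = +3
2 carbons (C3, C5) meet the condition.

2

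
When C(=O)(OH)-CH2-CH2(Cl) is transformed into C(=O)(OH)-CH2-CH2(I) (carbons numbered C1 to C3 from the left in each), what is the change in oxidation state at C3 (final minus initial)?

Before: C3 has 1 bond to C, 2 bonds to H, 1 bond to Cl → oxidation state -1.
After: C3 has 1 bond to C, 2 bonds to H, 1 bond to I → oxidation state -1.
Δ = -1 − (-1) = 0, so no net redox change at C3.

0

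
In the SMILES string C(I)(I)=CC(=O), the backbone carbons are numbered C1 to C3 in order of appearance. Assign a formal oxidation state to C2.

-1

Count +1 for every bond to an atom more electronegative than carbon and −1 for every bond to one less electronegative; C–C bonds are 0.
C2 has a double bond to C (2×0 = 0), one bond to C (0), one bond to H (-1).
Oxidation state = 0 + 0 − 1 = -1.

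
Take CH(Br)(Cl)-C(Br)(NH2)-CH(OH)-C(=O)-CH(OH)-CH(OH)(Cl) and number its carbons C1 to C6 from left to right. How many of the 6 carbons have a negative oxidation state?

0

Count +1 for every bond to an atom more electronegative than carbon and −1 for every bond to one less electronegative; C–C bonds are 0. Tallying each carbon:
C1: 1C, 1H, 1Cl, 1Br → 0 − 1 + 1 + 1 = +1
C2: 2C, 1N, 1Br → 0 + 1 + 1 = +2
C3: 2C, 1H, 1O → 0 − 1 + 1 = 0
C4: 2C, 2O → 0 + 2 = +2
C5: 2C, 1H, 1O → 0 − 1 + 1 = 0
C6: 1C, 1H, 1O, 1Cl → 0 − 1 + 1 + 1 = +1
0 carbons meet the condition.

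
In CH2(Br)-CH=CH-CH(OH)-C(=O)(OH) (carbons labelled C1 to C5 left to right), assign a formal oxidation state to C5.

+3

Count +1 for every bond to an atom more electronegative than carbon and −1 for every bond to one less electronegative; C–C bonds are 0.
C5 has one bond to C (0), a double bond to O (2×+1 = +2), one bond to O (+1).
Oxidation state = 0 + 2 + 1 = +3.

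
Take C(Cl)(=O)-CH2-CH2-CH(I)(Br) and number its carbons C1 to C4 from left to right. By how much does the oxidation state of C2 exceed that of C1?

-5

C2: 2C, 2H → 0 − 2 = -2
C1: 1C, 2O, 1Cl → 0 + 2 + 1 = +3
Difference: -2 − (+3) = -5.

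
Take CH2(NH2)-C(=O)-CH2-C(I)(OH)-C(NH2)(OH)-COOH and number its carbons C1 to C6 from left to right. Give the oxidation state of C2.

C2 has one bond to C (0), one bond to C (0), a double bond to O (2×+1 = +2).
Oxidation state = 0 + 0 + 2 = +2.

+2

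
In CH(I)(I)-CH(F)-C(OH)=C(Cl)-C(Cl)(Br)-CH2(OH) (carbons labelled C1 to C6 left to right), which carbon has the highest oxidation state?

Bonds to more-electronegative neighbours contribute +1 each, bonds to H or metals contribute −1 each, and C–C bonds contribute 0. Tallying each carbon:
C1: 1C, 1H, 2I → 0 − 1 + 2 = +1
C2: 2C, 1H, 1F → 0 − 1 + 1 = 0
C3: 3C, 1O → 0 + 1 = +1
C4: 3C, 1Cl → 0 + 1 = +1
C5: 2C, 1Cl, 1Br → 0 + 1 + 1 = +2
C6: 1C, 2H, 1O → 0 − 2 + 1 = -1
The most oxidised carbon is C5 at +2.

C5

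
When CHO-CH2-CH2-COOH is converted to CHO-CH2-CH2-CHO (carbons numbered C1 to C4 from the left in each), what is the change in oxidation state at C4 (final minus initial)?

Before: C4 has 1 bond to C, 3 bonds to O → oxidation state +3.
After: C4 has 1 bond to C, 1 bond to H, 2 bonds to O → oxidation state +1.
Δ = +1 − (+3) = -2, so this is a reduction at C4.

-2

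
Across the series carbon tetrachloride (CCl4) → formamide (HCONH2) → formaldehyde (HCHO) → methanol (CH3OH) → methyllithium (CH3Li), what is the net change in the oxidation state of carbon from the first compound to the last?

-8

Carbon oxidation states along the series — carbon tetrachloride: +4, formamide: +2, formaldehyde: 0, methanol: -2, methyllithium: -4.
Net change = -4 − (+4) = -8.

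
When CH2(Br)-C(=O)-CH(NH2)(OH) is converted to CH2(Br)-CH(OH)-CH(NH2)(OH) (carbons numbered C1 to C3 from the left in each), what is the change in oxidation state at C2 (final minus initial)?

Before: C2 has 2 bonds to C, 2 bonds to O → oxidation state +2.
After: C2 has 2 bonds to C, 1 bond to H, 1 bond to O → oxidation state 0.
Δ = 0 − (+2) = -2, so this is a reduction at C2.

-2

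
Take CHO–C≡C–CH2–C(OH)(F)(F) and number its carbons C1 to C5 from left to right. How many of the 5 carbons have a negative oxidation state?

1

Bonds to more-electronegative neighbours contribute +1 each, bonds to H or metals contribute −1 each, and C–C bonds contribute 0. Tallying each carbon:
C1: 1C, 1H, 2O → 0 − 1 + 2 = +1
C2: 4C → 0 = 0
C3: 4C → 0 = 0
C4: 2C, 2H → 0 − 2 = -2
C5: 1C, 1O, 2F → 0 + 1 + 2 = +3
1 carbon (C4) meets the condition.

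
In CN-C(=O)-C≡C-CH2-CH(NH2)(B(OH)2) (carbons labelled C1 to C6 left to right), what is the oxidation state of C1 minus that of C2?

C1: 1C, 3N → 0 + 3 = +3
C2: 2C, 2O → 0 + 2 = +2
Difference: +3 − (+2) = +1.

+1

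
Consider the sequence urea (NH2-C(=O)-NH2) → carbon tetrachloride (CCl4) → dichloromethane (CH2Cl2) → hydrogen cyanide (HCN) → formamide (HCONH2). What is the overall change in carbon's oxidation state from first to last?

-2

Carbon oxidation states along the series — urea: +4, carbon tetrachloride: +4, dichloromethane: 0, hydrogen cyanide: +2, formamide: +2.
Net change = +2 − (+4) = -2.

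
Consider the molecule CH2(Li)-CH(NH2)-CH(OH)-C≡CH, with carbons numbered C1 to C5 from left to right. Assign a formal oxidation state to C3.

Bonds to more-electronegative neighbours contribute +1 each, bonds to H or metals contribute −1 each, and C–C bonds contribute 0.
C3 has one bond to C (0), one bond to C (0), one bond to H (-1), one bond to O (+1).
Oxidation state = 0 + 0 − 1 + 1 = 0.

0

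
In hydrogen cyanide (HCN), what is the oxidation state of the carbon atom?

+2

Count +1 for every bond to an atom more electronegative than carbon and −1 for every bond to one less electronegative; C–C bonds are 0.
The carbon has one bond to H (-1), a triple bond to N (3×+1 = +3).
Oxidation state = -1 + 3 = +2.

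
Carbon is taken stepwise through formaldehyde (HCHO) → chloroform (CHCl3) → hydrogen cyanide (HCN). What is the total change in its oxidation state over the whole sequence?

Carbon oxidation states along the series — formaldehyde: 0, chloroform: +2, hydrogen cyanide: +2.
Net change = +2 − (0) = +2.

+2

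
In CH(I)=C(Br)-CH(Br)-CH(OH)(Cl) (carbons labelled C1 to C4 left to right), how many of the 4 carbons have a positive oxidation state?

Each bond to a more electronegative atom (O, N, halogen) counts +1, each bond to a less electronegative atom (H, metal, B, Si) counts −1, and each C–C bond counts 0. Tallying each carbon:
C1: 2C, 1H, 1I → 0 − 1 + 1 = 0
C2: 3C, 1Br → 0 + 1 = +1
C3: 2C, 1H, 1Br → 0 − 1 + 1 = 0
C4: 1C, 1H, 1O, 1Cl → 0 − 1 + 1 + 1 = +1
2 carbons (C2, C4) meet the condition.

2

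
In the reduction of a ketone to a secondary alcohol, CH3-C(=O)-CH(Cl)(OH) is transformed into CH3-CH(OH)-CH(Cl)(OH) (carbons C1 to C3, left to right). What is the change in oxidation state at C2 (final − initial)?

-2

Before: C2 has 2 bonds to C, 2 bonds to O → oxidation state +2.
After: C2 has 2 bonds to C, 1 bond to H, 1 bond to O → oxidation state 0.
Δ = 0 − (+2) = -2, so this is a reduction at C2.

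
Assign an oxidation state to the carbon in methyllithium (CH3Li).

Count +1 for every bond to an atom more electronegative than carbon and −1 for every bond to one less electronegative; C–C bonds are 0.
The carbon has one bond to H (-1), one bond to H (-1), one bond to H (-1), one bond to Li (-1).
Oxidation state = -1 − 1 − 1 − 1 = -4.

-4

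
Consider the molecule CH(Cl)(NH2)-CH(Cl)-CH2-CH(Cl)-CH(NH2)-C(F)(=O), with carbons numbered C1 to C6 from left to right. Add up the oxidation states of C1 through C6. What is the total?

Tallying each carbon's bonds:
C1: 1C, 1H, 1N, 1Cl → 0 − 1 + 1 + 1 = +1
C2: 2C, 1H, 1Cl → 0 − 1 + 1 = 0
C3: 2C, 2H → 0 − 2 = -2
C4: 2C, 1H, 1Cl → 0 − 1 + 1 = 0
C5: 2C, 1H, 1N → 0 − 1 + 1 = 0
C6: 1C, 2O, 1F → 0 + 2 + 1 = +3
Sum = +1 + 0 − 2 + 0 + 0 + 3 = +2.

+2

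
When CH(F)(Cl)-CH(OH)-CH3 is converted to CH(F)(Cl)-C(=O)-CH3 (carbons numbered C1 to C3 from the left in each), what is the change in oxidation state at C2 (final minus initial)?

+2

Before: C2 has 2 bonds to C, 1 bond to H, 1 bond to O → oxidation state 0.
After: C2 has 2 bonds to C, 2 bonds to O → oxidation state +2.
Δ = +2 − (0) = +2, so this is an oxidation at C2.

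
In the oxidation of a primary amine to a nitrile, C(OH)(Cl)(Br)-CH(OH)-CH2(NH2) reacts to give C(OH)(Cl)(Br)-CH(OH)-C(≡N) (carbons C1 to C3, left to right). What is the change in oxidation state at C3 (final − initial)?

+4

Before: C3 has 1 bond to C, 2 bonds to H, 1 bond to N → oxidation state -1.
After: C3 has 1 bond to C, 3 bonds to N → oxidation state +3.
Δ = +3 − (-1) = +4, so this is an oxidation at C3.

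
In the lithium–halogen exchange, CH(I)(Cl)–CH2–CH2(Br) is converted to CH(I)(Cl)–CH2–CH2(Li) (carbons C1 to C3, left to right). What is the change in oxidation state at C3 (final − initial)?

-2

Before: C3 has 1 bond to C, 2 bonds to H, 1 bond to Br → oxidation state -1.
After: C3 has 1 bond to C, 2 bonds to H, 1 bond to Li → oxidation state -3.
Δ = -3 − (-1) = -2, so this is a reduction at C3.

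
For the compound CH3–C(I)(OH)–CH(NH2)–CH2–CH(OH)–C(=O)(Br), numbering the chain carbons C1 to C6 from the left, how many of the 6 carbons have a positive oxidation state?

2

Tallying each carbon's bonds:
C1: 1C, 3H → 0 − 3 = -3
C2: 2C, 1O, 1I → 0 + 1 + 1 = +2
C3: 2C, 1H, 1N → 0 − 1 + 1 = 0
C4: 2C, 2H → 0 − 2 = -2
C5: 2C, 1H, 1O → 0 − 1 + 1 = 0
C6: 1C, 2O, 1Br → 0 + 2 + 1 = +3
2 carbons (C2, C6) meet the condition.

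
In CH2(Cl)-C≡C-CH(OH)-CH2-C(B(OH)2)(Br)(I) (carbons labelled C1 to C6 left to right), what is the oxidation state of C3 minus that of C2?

C3: 4C → 0 = 0
C2: 4C → 0 = 0
Difference: 0 − (0) = 0.

0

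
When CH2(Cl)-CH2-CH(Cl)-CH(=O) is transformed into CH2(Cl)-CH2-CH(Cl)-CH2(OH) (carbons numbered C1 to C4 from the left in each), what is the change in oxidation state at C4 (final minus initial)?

Before: C4 has 1 bond to C, 1 bond to H, 2 bonds to O → oxidation state +1.
After: C4 has 1 bond to C, 2 bonds to H, 1 bond to O → oxidation state -1.
Δ = -1 − (+1) = -2, so this is a reduction at C4.

-2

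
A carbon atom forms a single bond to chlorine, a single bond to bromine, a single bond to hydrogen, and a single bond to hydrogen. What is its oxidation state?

0

The carbon has one bond to Br (+1), one bond to H (-1), one bond to Cl (+1), one bond to H (-1).
Oxidation state = +1 − 1 + 1 − 1 = 0.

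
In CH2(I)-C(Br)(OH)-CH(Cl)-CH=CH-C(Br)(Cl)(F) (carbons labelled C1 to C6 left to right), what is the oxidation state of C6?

+3

C6 has one bond to C (0), one bond to Br (+1), one bond to Cl (+1), one bond to F (+1).
Oxidation state = 0 + 1 + 1 + 1 = +3.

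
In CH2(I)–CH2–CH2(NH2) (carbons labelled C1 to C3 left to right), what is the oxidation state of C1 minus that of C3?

0

C1: 1C, 2H, 1I → 0 − 2 + 1 = -1
C3: 1C, 2H, 1N → 0 − 2 + 1 = -1
Difference: -1 − (-1) = 0.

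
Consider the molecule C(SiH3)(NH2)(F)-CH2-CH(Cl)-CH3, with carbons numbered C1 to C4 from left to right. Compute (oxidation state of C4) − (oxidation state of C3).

C4: 1C, 3H → 0 − 3 = -3
C3: 2C, 1H, 1Cl → 0 − 1 + 1 = 0
Difference: -3 − (0) = -3.

-3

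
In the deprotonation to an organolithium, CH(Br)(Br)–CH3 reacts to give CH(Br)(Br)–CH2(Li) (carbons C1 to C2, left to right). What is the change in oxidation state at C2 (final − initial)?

0

Before: C2 has 1 bond to C, 3 bonds to H → oxidation state -3.
After: C2 has 1 bond to C, 2 bonds to H, 1 bond to Li → oxidation state -3.
Δ = -3 − (-3) = 0, so no net redox change at C2.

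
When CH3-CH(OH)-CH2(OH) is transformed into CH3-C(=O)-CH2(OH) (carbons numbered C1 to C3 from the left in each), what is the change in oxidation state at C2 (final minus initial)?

+2

Before: C2 has 2 bonds to C, 1 bond to H, 1 bond to O → oxidation state 0.
After: C2 has 2 bonds to C, 2 bonds to O → oxidation state +2.
Δ = +2 − (0) = +2, so this is an oxidation at C2.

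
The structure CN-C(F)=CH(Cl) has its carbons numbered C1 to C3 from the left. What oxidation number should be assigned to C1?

C1 has one bond to C (0), a triple bond to N (3×+1 = +3).
Oxidation state = 0 + 3 = +3.

+3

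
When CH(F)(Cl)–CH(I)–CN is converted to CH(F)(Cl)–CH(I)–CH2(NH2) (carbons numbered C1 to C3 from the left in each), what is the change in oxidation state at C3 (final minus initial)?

Before: C3 has 1 bond to C, 3 bonds to N → oxidation state +3.
After: C3 has 1 bond to C, 2 bonds to H, 1 bond to N → oxidation state -1.
Δ = -1 − (+3) = -4, so this is a reduction at C3.

-4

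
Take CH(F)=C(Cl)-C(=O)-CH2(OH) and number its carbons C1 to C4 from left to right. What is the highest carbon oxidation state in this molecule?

+2

Assign +1 per bond to O/N/halogen, −1 per bond to H or an electropositive element, and 0 per bond to carbon. Tallying each carbon:
C1: 2C, 1H, 1F → 0 − 1 + 1 = 0
C2: 3C, 1Cl → 0 + 1 = +1
C3: 2C, 2O → 0 + 2 = +2
C4: 1C, 2H, 1O → 0 − 2 + 1 = -1
The highest value is +2.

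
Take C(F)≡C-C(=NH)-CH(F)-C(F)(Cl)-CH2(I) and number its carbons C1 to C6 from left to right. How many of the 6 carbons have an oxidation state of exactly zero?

Assign +1 per bond to O/N/halogen, −1 per bond to H or an electropositive element, and 0 per bond to carbon. Tallying each carbon:
C1: 3C, 1F → 0 + 1 = +1
C2: 4C → 0 = 0
C3: 2C, 2N → 0 + 2 = +2
C4: 2C, 1H, 1F → 0 − 1 + 1 = 0
C5: 2C, 1F, 1Cl → 0 + 1 + 1 = +2
C6: 1C, 2H, 1I → 0 − 2 + 1 = -1
2 carbons (C2, C4) meet the condition.

2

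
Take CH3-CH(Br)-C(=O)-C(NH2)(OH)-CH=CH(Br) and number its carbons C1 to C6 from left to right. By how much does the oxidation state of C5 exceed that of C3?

C5: 3C, 1H → 0 − 1 = -1
C3: 2C, 2O → 0 + 2 = +2
Difference: -1 − (+2) = -3.

-3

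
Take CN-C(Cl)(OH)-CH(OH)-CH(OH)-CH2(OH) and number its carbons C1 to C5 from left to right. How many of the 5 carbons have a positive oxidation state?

Each bond to a more electronegative atom (O, N, halogen) counts +1, each bond to a less electronegative atom (H, metal, B, Si) counts −1, and each C–C bond counts 0. Tallying each carbon:
C1: 1C, 3N → 0 + 3 = +3
C2: 2C, 1O, 1Cl → 0 + 1 + 1 = +2
C3: 2C, 1H, 1O → 0 − 1 + 1 = 0
C4: 2C, 1H, 1O → 0 − 1 + 1 = 0
C5: 1C, 2H, 1O → 0 − 2 + 1 = -1
2 carbons (C1, C2) meet the condition.

2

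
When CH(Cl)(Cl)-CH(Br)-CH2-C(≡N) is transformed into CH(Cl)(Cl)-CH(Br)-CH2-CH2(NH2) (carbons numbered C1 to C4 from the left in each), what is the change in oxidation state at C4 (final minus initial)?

Before: C4 has 1 bond to C, 3 bonds to N → oxidation state +3.
After: C4 has 1 bond to C, 2 bonds to H, 1 bond to N → oxidation state -1.
Δ = -1 − (+3) = -4, so this is a reduction at C4.

-4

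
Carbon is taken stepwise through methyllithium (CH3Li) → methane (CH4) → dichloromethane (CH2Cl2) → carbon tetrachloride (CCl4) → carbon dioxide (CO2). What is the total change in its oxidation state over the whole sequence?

+8

Carbon oxidation states along the series — methyllithium: -4, methane: -4, dichloromethane: 0, carbon tetrachloride: +4, carbon dioxide: +4.
Net change = +4 − (-4) = +8.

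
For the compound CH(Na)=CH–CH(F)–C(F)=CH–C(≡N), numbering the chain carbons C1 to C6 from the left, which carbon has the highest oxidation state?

C6

Tallying each carbon's bonds:
C1: 2C, 1H, 1Na → 0 − 1 − 1 = -2
C2: 3C, 1H → 0 − 1 = -1
C3: 2C, 1H, 1F → 0 − 1 + 1 = 0
C4: 3C, 1F → 0 + 1 = +1
C5: 3C, 1H → 0 − 1 = -1
C6: 1C, 3N → 0 + 3 = +3
The most oxidised carbon is C6 at +3.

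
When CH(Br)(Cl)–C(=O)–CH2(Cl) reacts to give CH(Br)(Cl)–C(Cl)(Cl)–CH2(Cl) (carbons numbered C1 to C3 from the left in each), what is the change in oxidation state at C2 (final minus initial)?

Before: C2 has 2 bonds to C, 2 bonds to O → oxidation state +2.
After: C2 has 2 bonds to C, 2 bonds to Cl → oxidation state +2.
Δ = +2 − (+2) = 0, so no net redox change at C2.

0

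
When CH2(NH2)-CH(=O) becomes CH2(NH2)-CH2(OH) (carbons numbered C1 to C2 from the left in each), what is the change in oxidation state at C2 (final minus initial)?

Before: C2 has 1 bond to C, 1 bond to H, 2 bonds to O → oxidation state +1.
After: C2 has 1 bond to C, 2 bonds to H, 1 bond to O → oxidation state -1.
Δ = -1 − (+1) = -2, so this is a reduction at C2.

-2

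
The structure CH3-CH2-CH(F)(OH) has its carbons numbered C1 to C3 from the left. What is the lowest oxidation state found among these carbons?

Tallying each carbon's bonds:
C1: 1C, 3H → 0 − 3 = -3
C2: 2C, 2H → 0 − 2 = -2
C3: 1C, 1H, 1O, 1F → 0 − 1 + 1 + 1 = +1
The lowest value is -3.

-3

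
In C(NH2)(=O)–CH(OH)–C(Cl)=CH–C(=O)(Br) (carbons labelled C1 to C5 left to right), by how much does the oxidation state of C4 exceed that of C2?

C4: 3C, 1H → 0 − 1 = -1
C2: 2C, 1H, 1O → 0 − 1 + 1 = 0
Difference: -1 − (0) = -1.

-1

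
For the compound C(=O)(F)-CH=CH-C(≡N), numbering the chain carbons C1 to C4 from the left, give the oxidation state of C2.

-1

Each bond to a more electronegative atom (O, N, halogen) counts +1, each bond to a less electronegative atom (H, metal, B, Si) counts −1, and each C–C bond counts 0.
C2 has one bond to C (0), a double bond to C (2×0 = 0), one bond to H (-1).
Oxidation state = 0 + 0 − 1 = -1.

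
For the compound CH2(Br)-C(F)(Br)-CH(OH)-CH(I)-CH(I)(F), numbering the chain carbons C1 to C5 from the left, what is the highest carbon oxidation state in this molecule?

+2

Count +1 for every bond to an atom more electronegative than carbon and −1 for every bond to one less electronegative; C–C bonds are 0. Tallying each carbon:
C1: 1C, 2H, 1Br → 0 − 2 + 1 = -1
C2: 2C, 1F, 1Br → 0 + 1 + 1 = +2
C3: 2C, 1H, 1O → 0 − 1 + 1 = 0
C4: 2C, 1H, 1I → 0 − 1 + 1 = 0
C5: 1C, 1H, 1F, 1I → 0 − 1 + 1 + 1 = +1
The highest value is +2.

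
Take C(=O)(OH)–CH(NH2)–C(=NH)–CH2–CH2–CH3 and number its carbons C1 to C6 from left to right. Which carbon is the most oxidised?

C1

Count +1 for every bond to an atom more electronegative than carbon and −1 for every bond to one less electronegative; C–C bonds are 0. Tallying each carbon:
C1: 1C, 3O → 0 + 3 = +3
C2: 2C, 1H, 1N → 0 − 1 + 1 = 0
C3: 2C, 2N → 0 + 2 = +2
C4: 2C, 2H → 0 − 2 = -2
C5: 2C, 2H → 0 − 2 = -2
C6: 1C, 3H → 0 − 3 = -3
The most oxidised carbon is C1 at +3.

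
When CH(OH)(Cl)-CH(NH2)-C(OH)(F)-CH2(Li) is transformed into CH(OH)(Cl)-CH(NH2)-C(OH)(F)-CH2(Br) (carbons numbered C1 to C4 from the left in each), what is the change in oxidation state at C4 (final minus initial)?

Before: C4 has 1 bond to C, 2 bonds to H, 1 bond to Li → oxidation state -3.
After: C4 has 1 bond to C, 2 bonds to H, 1 bond to Br → oxidation state -1.
Δ = -1 − (-3) = +2, so this is an oxidation at C4.

+2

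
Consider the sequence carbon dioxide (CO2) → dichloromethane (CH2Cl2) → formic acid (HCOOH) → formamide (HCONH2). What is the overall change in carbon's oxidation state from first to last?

Carbon oxidation states along the series — carbon dioxide: +4, dichloromethane: 0, formic acid: +2, formamide: +2.
Net change = +2 − (+4) = -2.

-2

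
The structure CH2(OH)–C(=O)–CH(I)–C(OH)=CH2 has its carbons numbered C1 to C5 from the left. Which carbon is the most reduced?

C5

Tallying each carbon's bonds:
C1: 1C, 2H, 1O → 0 − 2 + 1 = -1
C2: 2C, 2O → 0 + 2 = +2
C3: 2C, 1H, 1I → 0 − 1 + 1 = 0
C4: 3C, 1O → 0 + 1 = +1
C5: 2C, 2H → 0 − 2 = -2
The most reduced carbon is C5 at -2.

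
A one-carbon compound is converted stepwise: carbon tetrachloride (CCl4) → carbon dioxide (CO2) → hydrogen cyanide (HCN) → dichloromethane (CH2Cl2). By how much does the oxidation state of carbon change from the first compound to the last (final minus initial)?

Carbon oxidation states along the series — carbon tetrachloride: +4, carbon dioxide: +4, hydrogen cyanide: +2, dichloromethane: 0.
Net change = 0 − (+4) = -4.

-4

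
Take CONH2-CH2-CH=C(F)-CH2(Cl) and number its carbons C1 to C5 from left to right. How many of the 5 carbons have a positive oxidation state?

Tallying each carbon's bonds:
C1: 1C, 2O, 1N → 0 + 2 + 1 = +3
C2: 2C, 2H → 0 − 2 = -2
C3: 3C, 1H → 0 − 1 = -1
C4: 3C, 1F → 0 + 1 = +1
C5: 1C, 2H, 1Cl → 0 − 2 + 1 = -1
2 carbons (C1, C4) meet the condition.

2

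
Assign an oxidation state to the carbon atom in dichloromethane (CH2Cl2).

Bonds to more-electronegative neighbours contribute +1 each, bonds to H or metals contribute −1 each, and C–C bonds contribute 0.
The carbon has one bond to H (-1), one bond to H (-1), one bond to Cl (+1), one bond to Cl (+1).
Oxidation state = -1 − 1 + 1 + 1 = 0.

0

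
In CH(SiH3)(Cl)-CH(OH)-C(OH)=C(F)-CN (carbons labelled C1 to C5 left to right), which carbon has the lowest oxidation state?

Tallying each carbon's bonds:
C1: 1C, 1H, 1Cl, 1Si → 0 − 1 + 1 − 1 = -1
C2: 2C, 1H, 1O → 0 − 1 + 1 = 0
C3: 3C, 1O → 0 + 1 = +1
C4: 3C, 1F → 0 + 1 = +1
C5: 1C, 3N → 0 + 3 = +3
The most reduced carbon is C1 at -1.

C1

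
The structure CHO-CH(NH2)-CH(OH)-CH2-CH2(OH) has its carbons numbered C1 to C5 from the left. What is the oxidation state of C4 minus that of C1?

C4: 2C, 2H → 0 − 2 = -2
C1: 1C, 1H, 2O → 0 − 1 + 2 = +1
Difference: -2 − (+1) = -3.

-3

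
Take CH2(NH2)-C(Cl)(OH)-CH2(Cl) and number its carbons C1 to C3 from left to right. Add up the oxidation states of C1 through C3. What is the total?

0

Each bond to a more electronegative atom (O, N, halogen) counts +1, each bond to a less electronegative atom (H, metal, B, Si) counts −1, and each C–C bond counts 0. Tallying each carbon:
C1: 1C, 2H, 1N → 0 − 2 + 1 = -1
C2: 2C, 1O, 1Cl → 0 + 1 + 1 = +2
C3: 1C, 2H, 1Cl → 0 − 2 + 1 = -1
Sum = -1 + 2 − 1 = 0.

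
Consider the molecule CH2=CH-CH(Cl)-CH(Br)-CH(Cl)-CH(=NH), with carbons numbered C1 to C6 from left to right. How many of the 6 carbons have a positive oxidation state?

1

Tallying each carbon's bonds:
C1: 2C, 2H → 0 − 2 = -2
C2: 3C, 1H → 0 − 1 = -1
C3: 2C, 1H, 1Cl → 0 − 1 + 1 = 0
C4: 2C, 1H, 1Br → 0 − 1 + 1 = 0
C5: 2C, 1H, 1Cl → 0 − 1 + 1 = 0
C6: 1C, 1H, 2N → 0 − 1 + 2 = +1
1 carbon (C6) meets the condition.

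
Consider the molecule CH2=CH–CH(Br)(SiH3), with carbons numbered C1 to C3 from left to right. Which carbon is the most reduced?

Each bond to a more electronegative atom (O, N, halogen) counts +1, each bond to a less electronegative atom (H, metal, B, Si) counts −1, and each C–C bond counts 0. Tallying each carbon:
C1: 2C, 2H → 0 − 2 = -2
C2: 3C, 1H → 0 − 1 = -1
C3: 1C, 1H, 1Br, 1Si → 0 − 1 + 1 − 1 = -1
The most reduced carbon is C1 at -2.

C1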